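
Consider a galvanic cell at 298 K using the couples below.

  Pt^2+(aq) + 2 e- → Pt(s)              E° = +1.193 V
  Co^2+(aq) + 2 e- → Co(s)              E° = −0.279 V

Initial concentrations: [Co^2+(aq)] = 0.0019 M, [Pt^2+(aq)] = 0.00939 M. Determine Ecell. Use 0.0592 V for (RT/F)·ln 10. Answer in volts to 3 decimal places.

The Pt²⁺/Pt couple has the more positive E°, so it is the cathode; Co²⁺/Co is the anode.
The standard potential is +1.193 − (−0.279) = +1.472 V and the balanced reaction transfers n = 2 electrons.
For the overall reaction Pt^2+(aq) + Co(s) → Pt(s) + Co^2+(aq), Q = [Co^2+(aq)] / [Pt^2+(aq)] = 0.202, giving log Q = −0.694.
E = E° − (0.0592/n)·log Q = +1.472 − (0.0592/2)(−0.694) = +1.493 V.

+1.493 V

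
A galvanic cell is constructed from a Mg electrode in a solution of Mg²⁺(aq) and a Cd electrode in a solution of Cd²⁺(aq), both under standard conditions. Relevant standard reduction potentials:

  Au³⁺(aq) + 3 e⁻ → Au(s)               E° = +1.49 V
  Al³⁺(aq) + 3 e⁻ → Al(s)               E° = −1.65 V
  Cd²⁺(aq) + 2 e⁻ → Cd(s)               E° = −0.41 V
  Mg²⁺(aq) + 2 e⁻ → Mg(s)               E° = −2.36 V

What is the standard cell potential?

+1.95 V

The Cd²⁺/Cd couple has the higher E°, so Cd ion is reduced (cathode) and Mg is oxidized (anode).
E°cell = E°(cathode) − E°(anode) = −0.41 − (−2.36) = +1.95 V.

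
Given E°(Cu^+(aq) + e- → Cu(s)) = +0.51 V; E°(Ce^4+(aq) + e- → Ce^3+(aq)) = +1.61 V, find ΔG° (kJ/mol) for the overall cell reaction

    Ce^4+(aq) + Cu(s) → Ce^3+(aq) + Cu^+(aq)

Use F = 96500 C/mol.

−106 kJ/mol

In the reaction as written Ce^4+(aq) is reduced, so the Ce⁴⁺/Ce³⁺ couple is the cathode and Cu⁺/Cu is the anode.
E°cell = +1.61 − (+0.51) = +1.10 V; balancing electrons gives n = 1.
ΔG° = −nFE°cell = −(1)(96500)(+1.10) J/mol = −106 kJ/mol.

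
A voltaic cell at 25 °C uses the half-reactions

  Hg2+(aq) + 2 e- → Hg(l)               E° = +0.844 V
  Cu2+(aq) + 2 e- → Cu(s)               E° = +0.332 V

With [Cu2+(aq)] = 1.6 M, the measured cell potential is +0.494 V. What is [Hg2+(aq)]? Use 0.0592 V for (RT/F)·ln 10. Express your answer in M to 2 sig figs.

0.39 M

Hg²⁺/Hg is the cathode (higher E°); E°cell = +0.844 − (+0.332) = +0.512 V with n = 2.
Since E = E° − (0.0592/n)·log Q, log Q = n(E° − E)/0.0592 = 0.608.
Balancing electrons gives Hg2+(aq) + Cu(s) → Hg(l) + Cu2+(aq); thus Q = [Cu2+(aq)] / [Hg2+(aq)].
Substituting the known concentrations and solving, log [Hg2+(aq)] = −0.404 and [Hg2+(aq)] = 0.39 M.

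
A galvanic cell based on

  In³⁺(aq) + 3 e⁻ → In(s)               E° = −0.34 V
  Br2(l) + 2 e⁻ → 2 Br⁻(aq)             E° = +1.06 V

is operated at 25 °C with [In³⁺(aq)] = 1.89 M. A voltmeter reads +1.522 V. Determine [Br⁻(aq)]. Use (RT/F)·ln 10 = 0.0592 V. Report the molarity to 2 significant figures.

With Br₂/Br⁻ at the cathode and In³⁺/In at the anode, E°cell = +1.06 − (−0.34) = +1.40 V (n = 6).
Since E = E° − (0.0592/n)·log Q, log Q = n(E° − E)/0.0592 = −12.365.
The balanced reaction is 3 Br2(l) + 2 In(s) → 6 Br⁻(aq) + 2 In³⁺(aq), so Q = [Br⁻(aq)]^6·[In³⁺(aq)]^2.
Substituting the known concentrations and solving, log [Br⁻(aq)] = −2.153 and [Br⁻(aq)] = 0.0070 M.

0.0070 M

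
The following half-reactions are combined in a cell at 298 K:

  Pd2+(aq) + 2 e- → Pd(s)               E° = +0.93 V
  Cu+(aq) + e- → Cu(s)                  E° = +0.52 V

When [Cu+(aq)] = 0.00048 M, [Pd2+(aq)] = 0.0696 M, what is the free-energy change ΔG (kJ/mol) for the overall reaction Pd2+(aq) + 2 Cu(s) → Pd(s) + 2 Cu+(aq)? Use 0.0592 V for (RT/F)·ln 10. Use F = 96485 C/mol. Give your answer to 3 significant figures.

−110 kJ/mol

E°cell = +0.93 − (+0.52) = +0.41 V; the balanced reaction transfers n = 2 electrons.
Here Q = [Cu+(aq)]^2 / [Pd2+(aq)] = 3.31×10^−6 (log Q = −5.480), giving E = +0.41 − (0.0592/2)·(−5.480) = +0.5722 V.
ΔG = −nFE = −(2)(96485)(+0.5722) J/mol = −110 kJ/mol.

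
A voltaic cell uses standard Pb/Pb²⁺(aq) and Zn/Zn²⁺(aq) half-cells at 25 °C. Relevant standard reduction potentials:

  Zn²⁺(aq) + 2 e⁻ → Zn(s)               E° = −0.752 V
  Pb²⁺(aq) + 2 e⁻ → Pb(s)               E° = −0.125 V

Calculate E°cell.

+0.627 V

Of the two couples in this cell, the one with the more positive reduction potential is reduced at the cathode: here that is Pb²⁺/Pb (−0.125 V); Zn²⁺/Zn (−0.752 V) is the anode.
E°cell = E°(cathode) − E°(anode) = −0.125 − (−0.752) = +0.627 V.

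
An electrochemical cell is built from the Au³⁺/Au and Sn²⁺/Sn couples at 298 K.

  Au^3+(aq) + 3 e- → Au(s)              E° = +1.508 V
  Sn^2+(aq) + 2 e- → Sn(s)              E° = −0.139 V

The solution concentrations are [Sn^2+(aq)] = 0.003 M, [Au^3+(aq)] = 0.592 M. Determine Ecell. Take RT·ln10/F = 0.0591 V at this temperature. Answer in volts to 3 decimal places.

+1.717 V

Since E°(Au³⁺/Au) > E°(Sn²⁺/Sn), Au³⁺/Au serves as the cathode.
E°cell = E°cat − E°an = +1.508 − (−0.139) = +1.647 V; n = 6.
The balanced reaction is 2 Au^3+(aq) + 3 Sn(s) → 2 Au(s) + 3 Sn^2+(aq), so Q = [Sn^2+(aq)]^3 / [Au^3+(aq)]^2 = 7.7×10^−8 and log Q = −7.113.
E = E° − (0.0591/n)·log Q = +1.647 − (0.0591/6)(−7.113) = +1.717 V.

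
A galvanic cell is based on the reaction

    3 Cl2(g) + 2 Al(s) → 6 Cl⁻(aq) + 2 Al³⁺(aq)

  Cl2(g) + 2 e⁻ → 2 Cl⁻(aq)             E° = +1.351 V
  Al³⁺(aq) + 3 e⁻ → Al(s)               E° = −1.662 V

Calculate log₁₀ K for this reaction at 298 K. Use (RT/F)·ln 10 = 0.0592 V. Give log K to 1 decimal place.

log K = 305.4

The Cl₂/Cl⁻ couple is reduced (cathode); E°cell = +1.351 − (−1.662) = +3.013 V with n = 6.
At equilibrium E = 0, so log K = nE°cell / 0.0592 = (6)(+3.013) / 0.0592 = 305.4.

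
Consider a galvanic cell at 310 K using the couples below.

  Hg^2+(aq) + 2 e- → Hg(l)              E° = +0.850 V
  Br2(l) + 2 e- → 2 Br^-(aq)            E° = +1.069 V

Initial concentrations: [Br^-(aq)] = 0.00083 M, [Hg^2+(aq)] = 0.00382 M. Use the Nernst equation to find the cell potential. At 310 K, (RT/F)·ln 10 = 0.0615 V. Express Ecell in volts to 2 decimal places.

+0.48 V

Br₂/Br⁻ is reduced (cathode, E° = +1.069 V) and Hg²⁺/Hg is oxidized (anode).
E°cell = +1.069 − (+0.850) = +0.219 V, with n = 2 electrons transferred.
The balanced reaction is Br2(l) + Hg(l) → 2 Br^-(aq) + Hg^2+(aq), so Q = [Br^-(aq)]^2·[Hg^2+(aq)] = 2.63×10^−9 and log Q = −8.580.
By the Nernst equation, E = +0.219 − (0.0615/2)·(−8.580) = +0.48 V.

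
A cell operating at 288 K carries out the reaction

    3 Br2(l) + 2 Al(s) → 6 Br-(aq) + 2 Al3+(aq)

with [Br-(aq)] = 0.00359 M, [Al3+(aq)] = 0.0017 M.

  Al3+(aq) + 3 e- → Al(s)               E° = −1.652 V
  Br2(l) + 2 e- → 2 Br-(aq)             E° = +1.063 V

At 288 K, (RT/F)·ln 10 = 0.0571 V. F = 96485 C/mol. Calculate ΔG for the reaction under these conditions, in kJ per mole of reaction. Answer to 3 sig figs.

E°cell = +1.063 − (−1.652) = +2.715 V; the balanced reaction transfers n = 6 electrons.
The reaction quotient is [Br-(aq)]^6·[Al3+(aq)]^2 = 6.19×10^−21; by Nernst, E = +2.715 − (0.0571/6)(−20.209) = +2.9073 V.
Finally ΔG = −nFE = −(6)(96485 C/mol)(+2.9073 V) = −1680 kJ/mol.

−1680 kJ/mol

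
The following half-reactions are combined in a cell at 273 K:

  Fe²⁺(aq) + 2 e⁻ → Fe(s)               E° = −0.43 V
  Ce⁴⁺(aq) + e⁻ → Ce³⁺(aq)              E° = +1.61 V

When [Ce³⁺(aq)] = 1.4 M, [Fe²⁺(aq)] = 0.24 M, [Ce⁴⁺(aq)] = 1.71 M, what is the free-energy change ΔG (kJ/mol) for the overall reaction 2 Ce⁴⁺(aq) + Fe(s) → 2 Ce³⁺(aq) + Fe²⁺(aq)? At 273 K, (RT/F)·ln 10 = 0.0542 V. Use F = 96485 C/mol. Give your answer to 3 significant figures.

−398 kJ/mol

The standard cell potential is +1.61 − (−0.43) = +2.04 V, with n = 2 electrons in the balanced equation.
The reaction quotient is ([Ce³⁺(aq)]^2·[Fe²⁺(aq)]) / [Ce⁴⁺(aq)]^2 = 0.161; by Nernst, E = +2.04 − (0.0542/2)(−0.794) = +2.0615 V.
ΔG = −nFE = −(2)(96485)(+2.0615) J/mol = −398 kJ/mol.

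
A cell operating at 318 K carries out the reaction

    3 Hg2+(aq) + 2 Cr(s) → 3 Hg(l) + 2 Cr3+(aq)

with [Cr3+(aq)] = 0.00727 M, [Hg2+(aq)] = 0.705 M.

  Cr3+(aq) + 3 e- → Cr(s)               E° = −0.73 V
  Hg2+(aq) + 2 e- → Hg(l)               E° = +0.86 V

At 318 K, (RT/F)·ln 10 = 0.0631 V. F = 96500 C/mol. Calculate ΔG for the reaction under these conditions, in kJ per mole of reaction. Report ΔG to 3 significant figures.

−944 kJ/mol

With Hg²⁺/Hg reduced at the cathode, E°cell = +0.86 − (−0.73) = +1.59 V and n = 6.
Q = [Cr3+(aq)]^2 / [Hg2+(aq)]^3 = 0.000151, so log Q = −3.821 and E = +1.59 − (0.0631/6)(−3.821) = +1.6302 V.
Finally ΔG = −nFE = −(6)(96500 C/mol)(+1.6302 V) = −944 kJ/mol.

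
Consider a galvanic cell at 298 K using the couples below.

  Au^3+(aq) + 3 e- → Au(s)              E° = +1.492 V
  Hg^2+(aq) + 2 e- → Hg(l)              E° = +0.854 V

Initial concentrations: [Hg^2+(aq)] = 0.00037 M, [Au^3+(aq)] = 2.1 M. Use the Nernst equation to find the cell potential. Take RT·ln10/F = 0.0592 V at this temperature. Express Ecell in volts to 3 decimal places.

+0.746 V

Au³⁺/Au is reduced (cathode, E° = +1.492 V) and Hg²⁺/Hg is oxidized (anode).
E°cell = +1.492 − (+0.854) = +0.638 V, with n = 6 electrons transferred.
For the overall reaction 2 Au^3+(aq) + 3 Hg(l) → 2 Au(s) + 3 Hg^2+(aq), Q = [Hg^2+(aq)]^3 / [Au^3+(aq)]^2 = 1.15×10^−11, giving log Q = −10.940.
Applying E = E° − (RT ln10/nF)·log Q gives +0.638 − (0.0592/6)(−10.940) = +0.746 V.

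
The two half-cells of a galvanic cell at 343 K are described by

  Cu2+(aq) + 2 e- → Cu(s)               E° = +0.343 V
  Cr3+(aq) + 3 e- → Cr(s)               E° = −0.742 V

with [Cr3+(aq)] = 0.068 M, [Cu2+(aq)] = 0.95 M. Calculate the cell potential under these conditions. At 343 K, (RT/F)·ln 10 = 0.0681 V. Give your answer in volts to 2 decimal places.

Since E°(Cu²⁺/Cu) > E°(Cr³⁺/Cr), Cu²⁺/Cu serves as the cathode.
E°cell = +0.343 − (−0.742) = +1.085 V, with n = 6 electrons transferred.
The balanced reaction is 3 Cu2+(aq) + 2 Cr(s) → 3 Cu(s) + 2 Cr3+(aq), so Q = [Cr3+(aq)]^2 / [Cu2+(aq)]^3 = 0.00539 and log Q = −2.268.
By the Nernst equation, E = +1.085 − (0.0681/6)·(−2.268) = +1.11 V.

+1.11 V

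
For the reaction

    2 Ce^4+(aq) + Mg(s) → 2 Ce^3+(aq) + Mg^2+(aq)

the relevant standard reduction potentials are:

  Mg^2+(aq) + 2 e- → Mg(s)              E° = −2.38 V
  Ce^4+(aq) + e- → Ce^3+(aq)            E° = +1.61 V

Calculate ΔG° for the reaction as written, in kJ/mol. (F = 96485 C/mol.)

In the reaction as written Ce^4+(aq) is reduced, so the Ce⁴⁺/Ce³⁺ couple is the cathode and Mg²⁺/Mg is the anode.
E°cell = +1.61 − (−2.38) = +3.99 V; balancing electrons gives n = 2.
ΔG° = −nFE°cell = −(2)(96485)(+3.99) J/mol = −770 kJ/mol.

−770 kJ/mol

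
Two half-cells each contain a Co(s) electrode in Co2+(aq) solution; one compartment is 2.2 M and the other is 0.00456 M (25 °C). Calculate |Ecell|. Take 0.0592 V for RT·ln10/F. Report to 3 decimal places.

0.079 V

For a concentration cell E°cell = 0, since both electrodes use the same couple.
The compartment with the higher Co2+(aq) concentration (2.2 M) acts as the cathode; ions are reduced there and produced at the dilute (0.00456 M) anode.
With n = 2, Ecell = −(0.0592/2)·log([dilute]/[conc]) = −(0.0592/2)·log(0.00456/2.2) = +0.079 V.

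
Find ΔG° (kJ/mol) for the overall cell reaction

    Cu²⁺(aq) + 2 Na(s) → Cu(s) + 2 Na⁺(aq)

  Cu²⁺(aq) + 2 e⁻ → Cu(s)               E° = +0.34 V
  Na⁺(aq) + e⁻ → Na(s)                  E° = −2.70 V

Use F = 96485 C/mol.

In the reaction as written Cu²⁺(aq) is reduced, so the Cu²⁺/Cu couple is the cathode and Na⁺/Na is the anode.
E°cell = +0.34 − (−2.70) = +3.04 V; balancing electrons gives n = 2.
ΔG° = −nFE°cell = −(2)(96485)(+3.04) J/mol = −587 kJ/mol.

−587 kJ/mol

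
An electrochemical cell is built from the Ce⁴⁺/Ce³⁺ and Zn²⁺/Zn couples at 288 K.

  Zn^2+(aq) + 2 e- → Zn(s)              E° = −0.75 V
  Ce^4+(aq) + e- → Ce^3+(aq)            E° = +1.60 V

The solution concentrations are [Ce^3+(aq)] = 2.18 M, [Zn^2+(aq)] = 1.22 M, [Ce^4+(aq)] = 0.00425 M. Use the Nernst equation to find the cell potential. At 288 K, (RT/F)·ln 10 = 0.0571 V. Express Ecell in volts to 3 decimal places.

The Ce⁴⁺/Ce³⁺ couple has the more positive E°, so it is the cathode; Zn²⁺/Zn is the anode.
E°cell = E°cat − E°an = +1.60 − (−0.75) = +2.35 V; n = 2.
For the overall reaction 2 Ce^4+(aq) + Zn(s) → 2 Ce^3+(aq) + Zn^2+(aq), Q = ([Ce^3+(aq)]^2·[Zn^2+(aq)]) / [Ce^4+(aq)]^2 = 3.21×10^5, giving log Q = 5.506.
E = E° − (0.0571/n)·log Q = +2.35 − (0.0571/2)(5.506) = +2.193 V.

+2.193 V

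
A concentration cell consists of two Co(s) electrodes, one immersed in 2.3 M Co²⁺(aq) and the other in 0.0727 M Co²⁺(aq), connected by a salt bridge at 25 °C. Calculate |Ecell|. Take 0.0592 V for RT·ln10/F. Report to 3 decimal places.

For a concentration cell E°cell = 0, since both electrodes use the same couple.
The compartment with the higher Co²⁺(aq) concentration (2.3 M) acts as the cathode; ions are reduced there and produced at the dilute (0.0727 M) anode.
With n = 2, Ecell = −(0.0592/2)·log([dilute]/[conc]) = −(0.0592/2)·log(0.0727/2.3) = +0.044 V.

0.044 V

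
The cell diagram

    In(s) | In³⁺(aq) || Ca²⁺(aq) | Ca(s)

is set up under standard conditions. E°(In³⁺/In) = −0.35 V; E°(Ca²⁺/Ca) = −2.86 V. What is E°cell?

By convention the left-hand electrode in cell notation is the anode (oxidation) and the right-hand electrode is the cathode (reduction).
E°cell = E°(right) − E°(left) = −2.86 − (−0.35) = −2.51 V.
The negative sign shows that, as written, the cell would require an external voltage to drive the reaction.

−2.51 V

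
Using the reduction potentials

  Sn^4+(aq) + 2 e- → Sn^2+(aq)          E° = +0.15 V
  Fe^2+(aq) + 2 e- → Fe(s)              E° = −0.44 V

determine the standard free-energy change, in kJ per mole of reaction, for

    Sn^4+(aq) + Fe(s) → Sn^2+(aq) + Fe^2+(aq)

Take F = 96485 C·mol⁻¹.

−114 kJ/mol

In the reaction as written Sn^4+(aq) is reduced, so the Sn⁴⁺/Sn²⁺ couple is the cathode and Fe²⁺/Fe is the anode.
E°cell = +0.15 − (−0.44) = +0.59 V; balancing electrons gives n = 2.
ΔG° = −nFE°cell = −(2)(96485)(+0.59) J/mol = −114 kJ/mol.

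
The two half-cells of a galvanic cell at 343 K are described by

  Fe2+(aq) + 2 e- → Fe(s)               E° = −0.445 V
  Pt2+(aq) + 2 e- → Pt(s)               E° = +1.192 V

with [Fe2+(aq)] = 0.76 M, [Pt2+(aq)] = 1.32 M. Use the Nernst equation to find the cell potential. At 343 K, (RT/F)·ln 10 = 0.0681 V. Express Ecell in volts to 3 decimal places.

The Pt²⁺/Pt couple has the more positive E°, so it is the cathode; Fe²⁺/Fe is the anode.
E°cell = E°cat − E°an = +1.192 − (−0.445) = +1.637 V; n = 2.
The balanced reaction is Pt2+(aq) + Fe(s) → Pt(s) + Fe2+(aq), so Q = [Fe2+(aq)] / [Pt2+(aq)] = 0.576 and log Q = −0.240.
Applying E = E° − (RT ln10/nF)·log Q gives +1.637 − (0.0681/2)(−0.240) = +1.645 V.

+1.645 V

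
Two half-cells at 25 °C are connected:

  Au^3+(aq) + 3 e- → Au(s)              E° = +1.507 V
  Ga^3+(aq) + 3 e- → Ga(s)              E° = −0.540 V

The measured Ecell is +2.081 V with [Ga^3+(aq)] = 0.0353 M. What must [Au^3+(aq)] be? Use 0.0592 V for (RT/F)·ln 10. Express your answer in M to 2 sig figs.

The Au³⁺/Au couple has the larger reduction potential, so it is the cathode: E°cell = +1.507 − (−0.540) = +2.047 V and n = 3.
From the Nernst equation, log Q = n(E° − E)/0.0592 = 3·(+2.047 − (+2.081))/0.0592 = −1.723.
For Au^3+(aq) + Ga(s) → Au(s) + Ga^3+(aq), the reaction quotient is Q = [Ga^3+(aq)] / [Au^3+(aq)].
Solving for the unknown gives log [Au^3+(aq)] = 0.271, so [Au^3+(aq)] ≈ 1.9 M.

1.9 M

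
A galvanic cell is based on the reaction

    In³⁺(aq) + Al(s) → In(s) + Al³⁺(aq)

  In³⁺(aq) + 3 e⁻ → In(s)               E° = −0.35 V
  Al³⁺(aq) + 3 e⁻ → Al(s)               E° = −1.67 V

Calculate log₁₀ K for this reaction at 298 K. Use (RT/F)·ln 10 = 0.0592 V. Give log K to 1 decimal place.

log K = 66.9

The In³⁺/In couple is reduced (cathode); E°cell = −0.35 − (−1.67) = +1.32 V with n = 3.
At equilibrium E = 0, so log K = nE°cell / 0.0592 = (3)(+1.32) / 0.0592 = 66.9.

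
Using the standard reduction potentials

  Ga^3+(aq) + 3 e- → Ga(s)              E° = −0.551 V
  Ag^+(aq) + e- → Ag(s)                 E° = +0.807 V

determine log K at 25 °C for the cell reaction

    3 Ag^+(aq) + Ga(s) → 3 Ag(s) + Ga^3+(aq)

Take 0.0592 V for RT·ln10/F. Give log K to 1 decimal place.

The Ag⁺/Ag couple is reduced (cathode); E°cell = +0.807 − (−0.551) = +1.358 V with n = 3.
At equilibrium E = 0, so log K = nE°cell / 0.0592 = (3)(+1.358) / 0.0592 = 68.8.

log K = 68.8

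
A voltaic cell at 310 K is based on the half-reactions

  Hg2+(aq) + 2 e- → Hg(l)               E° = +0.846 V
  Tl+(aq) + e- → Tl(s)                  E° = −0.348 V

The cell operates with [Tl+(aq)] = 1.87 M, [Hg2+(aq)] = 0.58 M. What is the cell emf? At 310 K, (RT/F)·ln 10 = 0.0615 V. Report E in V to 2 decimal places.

+1.17 V

Hg²⁺/Hg is reduced (cathode, E° = +0.846 V) and Tl⁺/Tl is oxidized (anode).
The standard potential is +0.846 − (−0.348) = +1.194 V and the balanced reaction transfers n = 2 electrons.
Balancing gives Hg2+(aq) + 2 Tl(s) → Hg(l) + 2 Tl+(aq); hence Q = [Tl+(aq)]^2 / [Hg2+(aq)] = 6.03 (log Q = 0.780).
Applying E = E° − (RT ln10/nF)·log Q gives +1.194 − (0.0615/2)(0.780) = +1.17 V.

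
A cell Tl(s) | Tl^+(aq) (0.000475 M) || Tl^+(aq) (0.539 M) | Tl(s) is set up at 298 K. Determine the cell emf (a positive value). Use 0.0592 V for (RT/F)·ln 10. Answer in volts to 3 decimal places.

0.181 V

For a concentration cell E°cell = 0, since both electrodes use the same couple.
The compartment with the higher Tl^+(aq) concentration (0.539 M) acts as the cathode; ions are reduced there and produced at the dilute (0.000475 M) anode.
With n = 1, Ecell = −(0.0592/1)·log([dilute]/[conc]) = −(0.0592/1)·log(0.000475/0.539) = +0.181 V.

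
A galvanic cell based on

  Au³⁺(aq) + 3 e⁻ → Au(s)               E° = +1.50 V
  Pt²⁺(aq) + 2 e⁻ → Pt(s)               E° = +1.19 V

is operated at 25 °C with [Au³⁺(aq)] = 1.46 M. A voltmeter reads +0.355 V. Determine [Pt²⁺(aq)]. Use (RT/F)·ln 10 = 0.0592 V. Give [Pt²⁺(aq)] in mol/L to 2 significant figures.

0.039 M

With Au³⁺/Au at the cathode and Pt²⁺/Pt at the anode, E°cell = +1.50 − (+1.19) = +0.31 V (n = 6).
Since E = E° − (0.0592/n)·log Q, log Q = n(E° − E)/0.0592 = −4.561.
For 2 Au³⁺(aq) + 3 Pt(s) → 2 Au(s) + 3 Pt²⁺(aq), the reaction quotient is Q = [Pt²⁺(aq)]^3 / [Au³⁺(aq)]^2.
Solving for the unknown gives log [Pt²⁺(aq)] = −1.411, so [Pt²⁺(aq)] ≈ 0.039 M.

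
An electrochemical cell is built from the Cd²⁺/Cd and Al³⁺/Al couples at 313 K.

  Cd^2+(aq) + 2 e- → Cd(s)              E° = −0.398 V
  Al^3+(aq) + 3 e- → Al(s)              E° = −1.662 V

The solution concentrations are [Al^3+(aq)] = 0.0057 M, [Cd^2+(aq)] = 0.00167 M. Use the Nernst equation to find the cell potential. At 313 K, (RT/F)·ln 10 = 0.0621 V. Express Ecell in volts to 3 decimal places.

+1.224 V

The Cd²⁺/Cd couple has the more positive E°, so it is the cathode; Al³⁺/Al is the anode.
E°cell = E°cat − E°an = −0.398 − (−1.662) = +1.264 V; n = 6.
The balanced reaction is 3 Cd^2+(aq) + 2 Al(s) → 3 Cd(s) + 2 Al^3+(aq), so Q = [Al^3+(aq)]^2 / [Cd^2+(aq)]^3 = 6.98×10^3 and log Q = 3.844.
Applying E = E° − (RT ln10/nF)·log Q gives +1.264 − (0.0621/6)(3.844) = +1.224 V.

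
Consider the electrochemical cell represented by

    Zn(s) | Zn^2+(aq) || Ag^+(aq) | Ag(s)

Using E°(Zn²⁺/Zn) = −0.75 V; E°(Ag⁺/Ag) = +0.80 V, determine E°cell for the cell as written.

By convention the left-hand electrode in cell notation is the anode (oxidation) and the right-hand electrode is the cathode (reduction).
E°cell = E°(right) − E°(left) = +0.80 − (−0.75) = +1.55 V.

+1.55 V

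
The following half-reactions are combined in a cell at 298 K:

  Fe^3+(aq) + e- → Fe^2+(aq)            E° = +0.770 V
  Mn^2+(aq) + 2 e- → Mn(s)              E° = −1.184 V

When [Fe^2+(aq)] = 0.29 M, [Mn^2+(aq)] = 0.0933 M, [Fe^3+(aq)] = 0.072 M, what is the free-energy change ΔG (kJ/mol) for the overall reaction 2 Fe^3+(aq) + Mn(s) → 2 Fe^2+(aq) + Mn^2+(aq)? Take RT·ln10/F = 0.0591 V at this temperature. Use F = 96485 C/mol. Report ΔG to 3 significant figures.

The standard cell potential is +0.770 − (−1.184) = +1.954 V, with n = 2 electrons in the balanced equation.
Q = ([Fe^2+(aq)]^2·[Mn^2+(aq)]) / [Fe^3+(aq)]^2 = 1.51, so log Q = 0.180 and E = +1.954 − (0.0591/2)(0.180) = +1.9487 V.
Finally ΔG = −nFE = −(2)(96485 C/mol)(+1.9487 V) = −376 kJ/mol.

−376 kJ/mol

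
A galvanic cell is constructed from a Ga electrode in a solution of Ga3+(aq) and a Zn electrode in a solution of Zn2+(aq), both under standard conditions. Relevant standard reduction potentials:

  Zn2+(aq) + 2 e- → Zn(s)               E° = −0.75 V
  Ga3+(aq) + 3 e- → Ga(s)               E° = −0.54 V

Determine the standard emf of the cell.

The Ga³⁺/Ga couple has the higher E°, so Ga ion is reduced (cathode) and Zn is oxidized (anode).
E°cell = E°(cathode) − E°(anode) = −0.54 − (−0.75) = +0.21 V.

+0.21 V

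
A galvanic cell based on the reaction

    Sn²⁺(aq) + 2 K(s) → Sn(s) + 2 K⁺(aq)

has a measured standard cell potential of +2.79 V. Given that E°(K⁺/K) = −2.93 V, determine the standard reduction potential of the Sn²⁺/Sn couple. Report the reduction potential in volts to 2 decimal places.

−0.14 V

In the reaction as written the Sn²⁺/Sn couple is reduced (cathode) and K⁺/K is oxidized (anode), so E°cell = E°(Sn²⁺/Sn) − E°(K⁺/K).
E°(Sn²⁺/Sn) = E°cell + E°(anode) = +2.79 + (−2.93) = −0.14 V.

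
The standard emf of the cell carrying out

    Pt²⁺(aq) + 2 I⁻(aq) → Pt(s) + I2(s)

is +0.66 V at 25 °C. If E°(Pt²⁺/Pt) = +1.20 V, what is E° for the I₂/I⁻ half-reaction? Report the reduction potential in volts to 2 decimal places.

In the reaction as written the Pt²⁺/Pt couple is reduced (cathode) and I₂/I⁻ is oxidized (anode), so E°cell = E°(Pt²⁺/Pt) − E°(I₂/I⁻).
E°(I₂/I⁻) = E°(cathode) − E°cell = +1.20 − (+0.66) = +0.54 V.

+0.54 V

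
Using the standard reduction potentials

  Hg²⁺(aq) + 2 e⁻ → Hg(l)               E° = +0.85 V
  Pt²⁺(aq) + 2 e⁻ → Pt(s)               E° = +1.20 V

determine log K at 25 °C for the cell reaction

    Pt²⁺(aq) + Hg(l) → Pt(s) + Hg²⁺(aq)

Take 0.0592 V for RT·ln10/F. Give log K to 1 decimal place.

log K = 11.8

The Pt²⁺/Pt couple is reduced (cathode); E°cell = +1.20 − (+0.85) = +0.35 V with n = 2.
At equilibrium E = 0, so log K = nE°cell / 0.0592 = (2)(+0.35) / 0.0592 = 11.8.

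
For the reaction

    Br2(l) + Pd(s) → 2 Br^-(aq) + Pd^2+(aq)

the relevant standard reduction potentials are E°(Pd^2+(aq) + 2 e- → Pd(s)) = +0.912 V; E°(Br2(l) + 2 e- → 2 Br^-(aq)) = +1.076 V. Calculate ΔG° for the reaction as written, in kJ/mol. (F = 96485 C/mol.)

In the reaction as written Br2(l) is reduced, so the Br₂/Br⁻ couple is the cathode and Pd²⁺/Pd is the anode.
E°cell = +1.076 − (+0.912) = +0.164 V; balancing electrons gives n = 2.
ΔG° = −nFE°cell = −(2)(96485)(+0.164) J/mol = −31.6 kJ/mol.

−31.6 kJ/mol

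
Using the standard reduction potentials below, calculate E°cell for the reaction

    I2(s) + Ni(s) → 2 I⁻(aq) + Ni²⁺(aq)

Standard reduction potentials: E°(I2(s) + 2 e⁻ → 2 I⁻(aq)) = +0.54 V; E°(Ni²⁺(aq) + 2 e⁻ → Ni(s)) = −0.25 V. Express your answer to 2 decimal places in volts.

+0.79 V

I2(s) gains electrons, so the I₂/I⁻ couple is the cathode; the Ni²⁺/Ni couple is the anode.
E°cell = E°(cathode) − E°(anode) = +0.54 − (−0.25) = +0.79 V.
The positive value indicates the reaction is spontaneous as written.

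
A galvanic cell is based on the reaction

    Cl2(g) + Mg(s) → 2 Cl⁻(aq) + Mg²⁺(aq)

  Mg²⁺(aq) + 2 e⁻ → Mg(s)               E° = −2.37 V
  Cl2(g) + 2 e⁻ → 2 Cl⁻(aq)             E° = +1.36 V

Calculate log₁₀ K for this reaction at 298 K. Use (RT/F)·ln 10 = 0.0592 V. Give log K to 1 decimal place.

The Cl₂/Cl⁻ couple is reduced (cathode); E°cell = +1.36 − (−2.37) = +3.73 V with n = 2.
At equilibrium E = 0, so log K = nE°cell / 0.0592 = (2)(+3.73) / 0.0592 = 126.0.

log K = 126.0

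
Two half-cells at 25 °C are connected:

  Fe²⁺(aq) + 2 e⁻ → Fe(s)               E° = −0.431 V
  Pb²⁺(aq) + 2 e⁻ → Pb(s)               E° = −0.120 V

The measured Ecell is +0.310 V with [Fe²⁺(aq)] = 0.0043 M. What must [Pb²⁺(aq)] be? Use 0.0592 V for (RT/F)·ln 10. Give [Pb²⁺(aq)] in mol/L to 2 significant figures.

0.0040 M

The Pb²⁺/Pb couple has the larger reduction potential, so it is the cathode: E°cell = −0.120 − (−0.431) = +0.311 V and n = 2.
Rearranging E = E° − (0.0592/n)·log Q gives log Q = 2(+0.311 − (+0.310))/0.0592 = 0.034.
For Pb²⁺(aq) + Fe(s) → Pb(s) + Fe²⁺(aq), the reaction quotient is Q = [Fe²⁺(aq)] / [Pb²⁺(aq)].
Isolating [Pb²⁺(aq)] in Q = 10^{0.034} yields log [Pb²⁺(aq)] = −2.401, i.e. 0.0040 M.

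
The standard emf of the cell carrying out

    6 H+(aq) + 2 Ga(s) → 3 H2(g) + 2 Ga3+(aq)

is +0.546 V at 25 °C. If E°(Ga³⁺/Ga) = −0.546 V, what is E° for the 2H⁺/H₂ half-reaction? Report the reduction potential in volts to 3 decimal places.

+0.000 V

In the reaction as written the 2H⁺/H₂ couple is reduced (cathode) and Ga³⁺/Ga is oxidized (anode), so E°cell = E°(2H⁺/H₂) − E°(Ga³⁺/Ga).
E°(2H⁺/H₂) = E°cell + E°(anode) = +0.546 + (−0.546) = +0.000 V.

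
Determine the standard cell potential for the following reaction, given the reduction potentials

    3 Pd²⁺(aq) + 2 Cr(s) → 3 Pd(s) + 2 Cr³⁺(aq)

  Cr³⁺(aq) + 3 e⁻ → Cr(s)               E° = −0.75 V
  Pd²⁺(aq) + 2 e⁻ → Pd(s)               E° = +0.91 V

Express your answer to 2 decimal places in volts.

Pd²⁺(aq) gains electrons, so the Pd²⁺/Pd couple is the cathode; the Cr³⁺/Cr couple is the anode.
E°cell = E°(cathode) − E°(anode) = +0.91 − (−0.75) = +1.66 V.
The positive value indicates the reaction is spontaneous as written.

+1.66 V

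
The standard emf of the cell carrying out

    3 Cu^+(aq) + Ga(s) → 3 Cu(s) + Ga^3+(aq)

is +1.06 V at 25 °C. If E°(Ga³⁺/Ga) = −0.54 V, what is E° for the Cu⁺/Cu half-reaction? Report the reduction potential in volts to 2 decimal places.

In the reaction as written the Cu⁺/Cu couple is reduced (cathode) and Ga³⁺/Ga is oxidized (anode), so E°cell = E°(Cu⁺/Cu) − E°(Ga³⁺/Ga).
E°(Cu⁺/Cu) = E°cell + E°(anode) = +1.06 + (−0.54) = +0.52 V.

+0.52 V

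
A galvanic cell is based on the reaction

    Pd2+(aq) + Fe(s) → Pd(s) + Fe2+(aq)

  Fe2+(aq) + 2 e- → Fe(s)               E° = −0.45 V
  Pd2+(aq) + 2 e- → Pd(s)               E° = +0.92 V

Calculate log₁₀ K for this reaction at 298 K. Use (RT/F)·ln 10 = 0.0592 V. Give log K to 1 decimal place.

The Pd²⁺/Pd couple is reduced (cathode); E°cell = +0.92 − (−0.45) = +1.37 V with n = 2.
At equilibrium E = 0, so log K = nE°cell / 0.0592 = (2)(+1.37) / 0.0592 = 46.3.

log K = 46.3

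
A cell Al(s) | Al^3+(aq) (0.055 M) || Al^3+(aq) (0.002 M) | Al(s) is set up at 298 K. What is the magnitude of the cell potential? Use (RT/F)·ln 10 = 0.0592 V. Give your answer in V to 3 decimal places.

For a concentration cell E°cell = 0, since both electrodes use the same couple.
The compartment with the higher Al^3+(aq) concentration (0.055 M) acts as the cathode; ions are reduced there and produced at the dilute (0.002 M) anode.
With n = 3, Ecell = −(0.0592/3)·log([dilute]/[conc]) = −(0.0592/3)·log(0.002/0.055) = +0.028 V.

0.028 V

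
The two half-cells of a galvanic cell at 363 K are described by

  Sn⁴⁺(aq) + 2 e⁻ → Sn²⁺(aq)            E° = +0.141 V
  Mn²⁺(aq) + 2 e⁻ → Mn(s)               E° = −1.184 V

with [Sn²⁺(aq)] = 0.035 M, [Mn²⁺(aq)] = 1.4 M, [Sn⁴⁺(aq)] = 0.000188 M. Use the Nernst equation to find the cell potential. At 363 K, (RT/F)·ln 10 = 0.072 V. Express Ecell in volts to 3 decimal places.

Since E°(Sn⁴⁺/Sn²⁺) > E°(Mn²⁺/Mn), Sn⁴⁺/Sn²⁺ serves as the cathode.
The standard potential is +0.141 − (−1.184) = +1.325 V and the balanced reaction transfers n = 2 electrons.
The balanced reaction is Sn⁴⁺(aq) + Mn(s) → Sn²⁺(aq) + Mn²⁺(aq), so Q = ([Sn²⁺(aq)]·[Mn²⁺(aq)]) / [Sn⁴⁺(aq)] = 261 and log Q = 2.416.
Applying E = E° − (RT ln10/nF)·log Q gives +1.325 − (0.072/2)(2.416) = +1.238 V.

+1.238 V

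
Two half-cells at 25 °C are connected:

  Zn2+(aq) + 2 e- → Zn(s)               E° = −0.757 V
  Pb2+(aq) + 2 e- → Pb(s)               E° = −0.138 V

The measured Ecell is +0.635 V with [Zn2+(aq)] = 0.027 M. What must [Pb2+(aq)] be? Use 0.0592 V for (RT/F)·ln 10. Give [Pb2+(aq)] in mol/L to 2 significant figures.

0.094 M

Pb²⁺/Pb is the cathode (higher E°); E°cell = −0.138 − (−0.757) = +0.619 V with n = 2.
Since E = E° − (0.0592/n)·log Q, log Q = n(E° − E)/0.0592 = −0.541.
The balanced reaction is Pb2+(aq) + Zn(s) → Pb(s) + Zn2+(aq), so Q = [Zn2+(aq)] / [Pb2+(aq)].
Substituting the known concentrations and solving, log [Pb2+(aq)] = −1.028 and [Pb2+(aq)] = 0.094 M.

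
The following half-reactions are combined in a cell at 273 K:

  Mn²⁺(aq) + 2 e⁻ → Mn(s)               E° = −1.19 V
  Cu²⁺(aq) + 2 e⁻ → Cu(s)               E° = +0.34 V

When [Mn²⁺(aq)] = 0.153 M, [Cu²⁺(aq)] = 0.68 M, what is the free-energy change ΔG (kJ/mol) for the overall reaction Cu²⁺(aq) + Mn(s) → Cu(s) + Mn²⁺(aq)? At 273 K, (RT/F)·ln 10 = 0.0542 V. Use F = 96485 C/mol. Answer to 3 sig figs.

−299 kJ/mol

E°cell = +0.34 − (−1.19) = +1.53 V; the balanced reaction transfers n = 2 electrons.
Here Q = [Mn²⁺(aq)] / [Cu²⁺(aq)] = 0.225 (log Q = −0.648), giving E = +1.53 − (0.0542/2)·(−0.648) = +1.5476 V.
ΔG = −nFE = −(2)(96485)(+1.5476) J/mol = −299 kJ/mol.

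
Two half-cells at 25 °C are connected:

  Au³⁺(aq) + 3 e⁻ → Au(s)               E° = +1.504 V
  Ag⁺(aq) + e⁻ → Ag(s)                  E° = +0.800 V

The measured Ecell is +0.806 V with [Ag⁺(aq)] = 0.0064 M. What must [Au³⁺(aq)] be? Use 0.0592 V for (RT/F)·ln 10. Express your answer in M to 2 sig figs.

0.039 M

Au³⁺/Au is the cathode (higher E°); E°cell = +1.504 − (+0.800) = +0.704 V with n = 3.
Rearranging E = E° − (0.0592/n)·log Q gives log Q = 3(+0.704 − (+0.806))/0.0592 = −5.169.
The balanced reaction is Au³⁺(aq) + 3 Ag(s) → Au(s) + 3 Ag⁺(aq), so Q = [Ag⁺(aq)]^3 / [Au³⁺(aq)].
Isolating [Au³⁺(aq)] in Q = 10^{−5.169} yields log [Au³⁺(aq)] = −1.412, i.e. 0.039 M.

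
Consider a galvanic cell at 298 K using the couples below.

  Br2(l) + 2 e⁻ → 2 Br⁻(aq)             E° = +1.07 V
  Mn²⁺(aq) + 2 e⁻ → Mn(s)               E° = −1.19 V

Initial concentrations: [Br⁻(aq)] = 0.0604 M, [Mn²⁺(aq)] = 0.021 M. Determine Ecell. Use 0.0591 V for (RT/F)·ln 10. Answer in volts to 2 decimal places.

The Br₂/Br⁻ couple has the more positive E°, so it is the cathode; Mn²⁺/Mn is the anode.
E°cell = +1.07 − (−1.19) = +2.26 V, with n = 2 electrons transferred.
The balanced reaction is Br2(l) + Mn(s) → 2 Br⁻(aq) + Mn²⁺(aq), so Q = [Br⁻(aq)]^2·[Mn²⁺(aq)] = 7.66×10^−5 and log Q = −4.116.
By the Nernst equation, E = +2.26 − (0.0591/2)·(−4.116) = +2.38 V.

+2.38 V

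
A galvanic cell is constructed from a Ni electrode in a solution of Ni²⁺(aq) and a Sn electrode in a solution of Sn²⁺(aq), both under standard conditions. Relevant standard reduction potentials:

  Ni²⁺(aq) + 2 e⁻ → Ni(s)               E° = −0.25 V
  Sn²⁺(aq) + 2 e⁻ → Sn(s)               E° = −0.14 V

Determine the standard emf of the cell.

+0.11 V

Of the two couples in this cell, the one with the more positive reduction potential is reduced at the cathode: here that is Sn²⁺/Sn (−0.14 V); Ni²⁺/Ni (−0.25 V) is the anode.
E°cell = E°(cathode) − E°(anode) = −0.14 − (−0.25) = +0.11 V.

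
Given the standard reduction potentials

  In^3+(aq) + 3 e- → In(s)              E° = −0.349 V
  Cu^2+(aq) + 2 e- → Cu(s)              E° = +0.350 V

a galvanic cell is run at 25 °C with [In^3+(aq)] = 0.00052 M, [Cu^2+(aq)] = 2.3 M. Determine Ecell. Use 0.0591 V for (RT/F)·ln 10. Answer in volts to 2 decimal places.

+0.77 V

The Cu²⁺/Cu couple has the more positive E°, so it is the cathode; In³⁺/In is the anode.
The standard potential is +0.350 − (−0.349) = +0.699 V and the balanced reaction transfers n = 6 electrons.
Balancing gives 3 Cu^2+(aq) + 2 In(s) → 3 Cu(s) + 2 In^3+(aq); hence Q = [In^3+(aq)]^2 / [Cu^2+(aq)]^3 = 2.22×10^−8 (log Q = −7.653).
E = E° − (0.0591/n)·log Q = +0.699 − (0.0591/6)(−7.653) = +0.77 V.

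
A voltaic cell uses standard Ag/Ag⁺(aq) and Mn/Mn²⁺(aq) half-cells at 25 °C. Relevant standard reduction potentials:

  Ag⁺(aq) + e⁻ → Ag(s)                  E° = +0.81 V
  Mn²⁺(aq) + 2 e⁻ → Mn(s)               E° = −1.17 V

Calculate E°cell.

Of the two couples in this cell, the one with the more positive reduction potential is reduced at the cathode: here that is Ag⁺/Ag (+0.81 V); Mn²⁺/Mn (−1.17 V) is the anode.
E°cell = E°(cathode) − E°(anode) = +0.81 − (−1.17) = +1.98 V.

+1.98 V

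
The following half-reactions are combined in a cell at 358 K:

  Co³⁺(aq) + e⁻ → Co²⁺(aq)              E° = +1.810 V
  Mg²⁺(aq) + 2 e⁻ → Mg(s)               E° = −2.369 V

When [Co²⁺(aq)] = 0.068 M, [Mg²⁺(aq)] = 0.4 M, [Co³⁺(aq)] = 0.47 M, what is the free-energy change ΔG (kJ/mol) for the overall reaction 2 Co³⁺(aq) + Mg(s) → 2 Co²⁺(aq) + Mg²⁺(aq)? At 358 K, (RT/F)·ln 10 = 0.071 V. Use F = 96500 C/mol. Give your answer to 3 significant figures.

−821 kJ/mol

With Co³⁺/Co²⁺ reduced at the cathode, E°cell = +1.810 − (−2.369) = +4.179 V and n = 2.
Q = ([Co²⁺(aq)]^2·[Mg²⁺(aq)]) / [Co³⁺(aq)]^2 = 0.00837, so log Q = −2.077 and E = +4.179 − (0.071/2)(−2.077) = +4.2527 V.
ΔG = −nFE = −(2)(96500)(+4.2527) J/mol = −821 kJ/mol.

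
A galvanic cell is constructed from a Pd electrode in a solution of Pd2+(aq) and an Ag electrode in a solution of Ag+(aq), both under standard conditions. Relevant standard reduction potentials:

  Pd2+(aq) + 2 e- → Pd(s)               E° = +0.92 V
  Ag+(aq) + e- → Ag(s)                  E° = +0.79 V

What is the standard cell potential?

+0.13 V

Of the two couples in this cell, the one with the more positive reduction potential is reduced at the cathode: here that is Pd²⁺/Pd (+0.92 V); Ag⁺/Ag (+0.79 V) is the anode.
E°cell = E°(cathode) − E°(anode) = +0.92 − (+0.79) = +0.13 V.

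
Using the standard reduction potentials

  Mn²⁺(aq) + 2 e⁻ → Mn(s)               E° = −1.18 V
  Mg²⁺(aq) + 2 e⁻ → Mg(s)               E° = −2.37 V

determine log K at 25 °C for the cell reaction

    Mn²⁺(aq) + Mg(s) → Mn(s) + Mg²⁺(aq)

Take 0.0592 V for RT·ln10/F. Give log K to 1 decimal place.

The Mn²⁺/Mn couple is reduced (cathode); E°cell = −1.18 − (−2.37) = +1.19 V with n = 2.
At equilibrium E = 0, so log K = nE°cell / 0.0592 = (2)(+1.19) / 0.0592 = 40.2.

log K = 40.2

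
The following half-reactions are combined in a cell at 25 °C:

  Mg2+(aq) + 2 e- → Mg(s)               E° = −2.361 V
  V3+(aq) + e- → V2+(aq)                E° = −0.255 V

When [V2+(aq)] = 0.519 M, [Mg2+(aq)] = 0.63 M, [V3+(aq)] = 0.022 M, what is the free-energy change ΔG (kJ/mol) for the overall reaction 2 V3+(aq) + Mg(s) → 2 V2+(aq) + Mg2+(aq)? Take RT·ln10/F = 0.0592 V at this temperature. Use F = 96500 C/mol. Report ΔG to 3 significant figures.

−392 kJ/mol

E°cell = −0.255 − (−2.361) = +2.106 V; the balanced reaction transfers n = 2 electrons.
Here Q = ([V2+(aq)]^2·[Mg2+(aq)]) / [V3+(aq)]^2 = 351 (log Q = 2.545), giving E = +2.106 − (0.0592/2)·(2.545) = +2.0307 V.
ΔG = −nFE = −(2)(96500)(+2.0307) J/mol = −392 kJ/mol.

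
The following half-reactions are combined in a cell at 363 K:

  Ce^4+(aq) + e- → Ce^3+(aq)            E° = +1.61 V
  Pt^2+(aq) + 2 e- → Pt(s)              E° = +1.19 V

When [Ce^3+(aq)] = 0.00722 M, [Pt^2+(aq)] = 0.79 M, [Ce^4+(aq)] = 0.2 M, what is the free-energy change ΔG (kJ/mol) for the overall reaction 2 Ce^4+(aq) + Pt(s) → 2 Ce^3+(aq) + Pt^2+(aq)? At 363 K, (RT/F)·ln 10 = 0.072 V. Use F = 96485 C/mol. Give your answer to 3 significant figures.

With Ce⁴⁺/Ce³⁺ reduced at the cathode, E°cell = +1.61 − (+1.19) = +0.42 V and n = 2.
Here Q = ([Ce^3+(aq)]^2·[Pt^2+(aq)]) / [Ce^4+(aq)]^2 = 0.00103 (log Q = −2.987), giving E = +0.42 − (0.072/2)·(−2.987) = +0.5275 V.
Then ΔG = −nFE = −2 × 96485 × +0.5275 J/mol = −102 kJ/mol.

−102 kJ/mol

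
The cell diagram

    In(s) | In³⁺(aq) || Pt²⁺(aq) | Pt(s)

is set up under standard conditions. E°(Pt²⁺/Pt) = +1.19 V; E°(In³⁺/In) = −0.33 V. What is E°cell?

By convention the left-hand electrode in cell notation is the anode (oxidation) and the right-hand electrode is the cathode (reduction).
E°cell = E°(right) − E°(left) = +1.19 − (−0.33) = +1.52 V.

+1.52 V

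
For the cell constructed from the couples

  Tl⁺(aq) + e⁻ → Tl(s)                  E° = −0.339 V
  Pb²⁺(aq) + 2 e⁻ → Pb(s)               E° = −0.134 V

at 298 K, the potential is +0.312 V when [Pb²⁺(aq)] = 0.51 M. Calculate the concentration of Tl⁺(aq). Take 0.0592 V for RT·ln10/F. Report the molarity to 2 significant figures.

With Pb²⁺/Pb at the cathode and Tl⁺/Tl at the anode, E°cell = −0.134 − (−0.339) = +0.205 V (n = 2).
From the Nernst equation, log Q = n(E° − E)/0.0592 = 2·(+0.205 − (+0.312))/0.0592 = −3.615.
The balanced reaction is Pb²⁺(aq) + 2 Tl(s) → Pb(s) + 2 Tl⁺(aq), so Q = [Tl⁺(aq)]^2 / [Pb²⁺(aq)].
Solving for the unknown gives log [Tl⁺(aq)] = −1.954, so [Tl⁺(aq)] ≈ 0.011 M.

0.011 M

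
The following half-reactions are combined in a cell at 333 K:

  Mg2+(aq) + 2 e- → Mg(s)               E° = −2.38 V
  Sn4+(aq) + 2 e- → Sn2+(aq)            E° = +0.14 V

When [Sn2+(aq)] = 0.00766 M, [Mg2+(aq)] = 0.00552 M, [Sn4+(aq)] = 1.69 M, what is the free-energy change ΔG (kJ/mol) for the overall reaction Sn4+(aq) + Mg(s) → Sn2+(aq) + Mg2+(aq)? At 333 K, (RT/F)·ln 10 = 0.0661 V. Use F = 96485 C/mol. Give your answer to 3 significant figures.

−516 kJ/mol

The standard cell potential is +0.14 − (−2.38) = +2.52 V, with n = 2 electrons in the balanced equation.
The reaction quotient is ([Sn2+(aq)]·[Mg2+(aq)]) / [Sn4+(aq)] = 2.5×10^−5; by Nernst, E = +2.52 − (0.0661/2)(−4.602) = +2.6721 V.
Then ΔG = −nFE = −2 × 96485 × +2.6721 J/mol = −516 kJ/mol.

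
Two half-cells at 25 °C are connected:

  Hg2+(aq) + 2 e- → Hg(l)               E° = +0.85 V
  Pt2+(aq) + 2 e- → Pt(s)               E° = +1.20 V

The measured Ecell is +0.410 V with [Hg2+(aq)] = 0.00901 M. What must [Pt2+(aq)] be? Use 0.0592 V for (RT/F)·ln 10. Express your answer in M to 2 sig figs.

The Pt²⁺/Pt couple has the larger reduction potential, so it is the cathode: E°cell = +1.20 − (+0.85) = +0.35 V and n = 2.
Since E = E° − (0.0592/n)·log Q, log Q = n(E° − E)/0.0592 = −2.027.
Balancing electrons gives Pt2+(aq) + Hg(l) → Pt(s) + Hg2+(aq); thus Q = [Hg2+(aq)] / [Pt2+(aq)].
Isolating [Pt2+(aq)] in Q = 10^{−2.027} yields log [Pt2+(aq)] = −0.018, i.e. 0.96 M.

0.96 M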